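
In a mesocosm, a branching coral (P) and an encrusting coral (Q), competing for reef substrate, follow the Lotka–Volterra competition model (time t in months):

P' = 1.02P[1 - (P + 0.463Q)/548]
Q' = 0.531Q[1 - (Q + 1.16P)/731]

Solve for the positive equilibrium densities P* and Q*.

P* ≈ 453, Q* ≈ 206

Setting both brackets to zero gives the nullclines P + 0.463Q = 548 and 1.16P + Q = 731.
Substituting Q = 731 - 1.16P into the first: P(1 - 0.463·1.16) = 548 - 0.463·731.
So P* = 210/0.463 = 453, and then Q* = 731 - 1.16·453 = 206.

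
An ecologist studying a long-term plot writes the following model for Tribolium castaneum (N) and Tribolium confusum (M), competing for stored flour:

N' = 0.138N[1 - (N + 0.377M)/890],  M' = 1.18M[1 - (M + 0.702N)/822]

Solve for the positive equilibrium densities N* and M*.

N* ≈ 789, M* ≈ 268

Setting both brackets to zero gives the nullclines N + 0.377M = 890 and 0.702N + M = 822.
Substituting M = 822 - 0.702N into the first: N(1 - 0.377·0.702) = 890 - 0.377·822.
So N* = 580/0.735 = 789, and then M* = 822 - 0.702·789 = 268.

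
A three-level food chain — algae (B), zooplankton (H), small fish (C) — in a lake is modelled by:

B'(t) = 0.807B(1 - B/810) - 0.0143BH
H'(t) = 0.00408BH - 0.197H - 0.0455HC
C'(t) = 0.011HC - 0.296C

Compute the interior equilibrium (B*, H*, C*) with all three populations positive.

B* ≈ 424, H* ≈ 26.9, C* ≈ 33.7

From dC/dt = 0: 0.011H* = 0.296, so H* = 26.9.
From dB/dt = 0: 0.807(1 - B*/810) = 0.0143·26.9, giving B* = 810·(1 - 0.477) = 424.
From dH/dt = 0: 0.00408·424 - 0.197 = 0.0455C*, so C* = 1.53/0.0455 = 33.7.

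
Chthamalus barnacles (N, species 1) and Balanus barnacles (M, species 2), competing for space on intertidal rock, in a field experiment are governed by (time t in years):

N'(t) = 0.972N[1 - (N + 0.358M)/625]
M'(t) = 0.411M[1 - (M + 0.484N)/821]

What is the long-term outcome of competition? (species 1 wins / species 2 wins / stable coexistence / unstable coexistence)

stable coexistence

Compare the nullcline intercepts: K1/α12 = 625/0.358 = 1750 > K2 = 821; K2/α21 = 821/0.484 = 1700 > K1 = 625.
Since both inequalities hold, each species can invade when rare, so the interior equilibrium is stable.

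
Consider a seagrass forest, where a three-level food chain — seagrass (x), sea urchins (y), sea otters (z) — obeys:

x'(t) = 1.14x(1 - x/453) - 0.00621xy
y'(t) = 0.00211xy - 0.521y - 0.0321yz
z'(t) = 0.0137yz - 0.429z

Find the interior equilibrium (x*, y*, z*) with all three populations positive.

From dz/dt = 0: 0.0137y* = 0.429, so y* = 31.3.
From dx/dt = 0: 1.14(1 - x*/453) = 0.00621·31.3, giving x* = 453·(1 - 0.171) = 376.
From dy/dt = 0: 0.00211·376 - 0.521 = 0.0321z*, so z* = 0.272/0.0321 = 8.47.

x* ≈ 376, y* ≈ 31.3, z* ≈ 8.47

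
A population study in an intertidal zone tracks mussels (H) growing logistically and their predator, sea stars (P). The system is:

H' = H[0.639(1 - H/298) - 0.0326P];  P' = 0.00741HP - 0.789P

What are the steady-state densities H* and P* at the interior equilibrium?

From dP/dt = 0 with P > 0: 0.00741H* = 0.789, so H* = 106.
Substitute into dH/dt = 0: 0.639(1 - 106/298) = 0.0326P*.
The bracket is 0.643, giving P* = 0.411/0.0326 = 12.6.

H* ≈ 106, P* ≈ 12.6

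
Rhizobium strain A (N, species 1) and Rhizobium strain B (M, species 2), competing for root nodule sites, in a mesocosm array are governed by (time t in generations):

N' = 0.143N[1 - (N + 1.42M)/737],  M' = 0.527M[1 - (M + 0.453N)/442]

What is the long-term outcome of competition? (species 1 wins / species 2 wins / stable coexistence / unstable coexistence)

Compare the nullcline intercepts: K1/α12 = 737/1.42 = 519 > K2 = 442; K2/α21 = 442/0.453 = 976 > K1 = 737.
Since both inequalities hold, each species can invade when rare, so the interior equilibrium is stable.

stable coexistence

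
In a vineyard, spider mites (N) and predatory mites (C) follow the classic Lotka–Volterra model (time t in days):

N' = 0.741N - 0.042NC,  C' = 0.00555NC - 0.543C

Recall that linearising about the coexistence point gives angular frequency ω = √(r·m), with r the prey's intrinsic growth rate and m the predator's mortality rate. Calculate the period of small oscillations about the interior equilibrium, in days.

T ≈ 9.91 days

Here r = 0.741 and m = 0.543, so r·m = 0.402.
ω = √0.402 = 0.634 per day, hence T = 2π/ω ≈ 9.91 days.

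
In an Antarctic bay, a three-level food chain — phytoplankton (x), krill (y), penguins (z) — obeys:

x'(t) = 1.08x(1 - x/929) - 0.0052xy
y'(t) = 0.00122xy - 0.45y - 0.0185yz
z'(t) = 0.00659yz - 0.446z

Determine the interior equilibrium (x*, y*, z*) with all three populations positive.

x* ≈ 626, y* ≈ 67.7, z* ≈ 17

From dz/dt = 0: 0.00659y* = 0.446, so y* = 67.7.
From dx/dt = 0: 1.08(1 - x*/929) = 0.0052·67.7, giving x* = 929·(1 - 0.326) = 626.
From dy/dt = 0: 0.00122·626 - 0.45 = 0.0185z*, so z* = 0.314/0.0185 = 17.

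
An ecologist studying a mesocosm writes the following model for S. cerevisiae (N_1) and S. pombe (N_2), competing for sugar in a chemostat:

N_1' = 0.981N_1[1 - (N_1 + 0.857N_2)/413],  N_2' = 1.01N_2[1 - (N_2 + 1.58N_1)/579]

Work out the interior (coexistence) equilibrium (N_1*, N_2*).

Setting both brackets to zero gives the nullclines N_1 + 0.857N_2 = 413 and 1.58N_1 + N_2 = 579.
Substituting N_2 = 579 - 1.58N_1 into the first: N_1(1 - 0.857·1.58) = 413 - 0.857·579.
So N_1* = -83.2/-0.354 = 235, and then N_2* = 579 - 1.58·235 = 208.

N_1* ≈ 235, N_2* ≈ 208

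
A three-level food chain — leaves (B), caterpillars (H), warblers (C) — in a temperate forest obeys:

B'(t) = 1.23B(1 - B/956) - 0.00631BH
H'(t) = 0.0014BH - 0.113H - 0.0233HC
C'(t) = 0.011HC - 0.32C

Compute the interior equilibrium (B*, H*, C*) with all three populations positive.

B* ≈ 813, H* ≈ 29.1, C* ≈ 44

From dC/dt = 0: 0.011H* = 0.32, so H* = 29.1.
From dB/dt = 0: 1.23(1 - B*/956) = 0.00631·29.1, giving B* = 956·(1 - 0.149) = 813.
From dH/dt = 0: 0.0014·813 - 0.113 = 0.0233C*, so C* = 1.03/0.0233 = 44.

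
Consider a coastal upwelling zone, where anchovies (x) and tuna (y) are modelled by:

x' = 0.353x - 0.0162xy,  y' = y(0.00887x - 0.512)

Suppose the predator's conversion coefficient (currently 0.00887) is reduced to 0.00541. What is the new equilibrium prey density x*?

x* ≈ 94.6

At the interior fixed point, setting dy/dt = 0 with y > 0 fixes x* = (predator death rate)/(xy coefficient) — independent of the other coefficients.
With the change, x* = 0.512/0.00541 = 94.6; it rises from 57.7.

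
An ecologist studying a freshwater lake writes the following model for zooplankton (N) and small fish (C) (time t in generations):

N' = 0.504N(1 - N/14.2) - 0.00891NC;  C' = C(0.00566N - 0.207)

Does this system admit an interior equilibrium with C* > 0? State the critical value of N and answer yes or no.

The predator equation gives dC/dt > 0 only when N > 0.207/0.00566 = 36.6.
Without the predator, N → K = 14.2. Since 14.2 < 36.6, the predator cannot invade.

Threshold N = 36.6; K < 36.6, so no, the predator goes extinct.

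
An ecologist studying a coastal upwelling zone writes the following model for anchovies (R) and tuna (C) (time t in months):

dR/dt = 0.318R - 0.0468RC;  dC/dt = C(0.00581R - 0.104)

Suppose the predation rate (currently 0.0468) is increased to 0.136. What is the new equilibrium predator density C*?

At the interior fixed point, setting dR/dt = 0 with R > 0 fixes C* = (prey growth rate)/(RC coefficient) — independent of the other coefficients.
With the change, C* = 0.318/0.136 = 2.34; it falls from 6.79.

C* ≈ 2.34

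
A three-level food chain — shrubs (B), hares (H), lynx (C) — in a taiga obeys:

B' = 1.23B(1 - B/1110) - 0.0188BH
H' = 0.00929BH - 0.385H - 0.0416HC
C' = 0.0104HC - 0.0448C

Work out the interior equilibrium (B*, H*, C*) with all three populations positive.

From dC/dt = 0: 0.0104H* = 0.0448, so H* = 4.31.
From dB/dt = 0: 1.23(1 - B*/1110) = 0.0188·4.31, giving B* = 1110·(1 - 0.0658) = 1040.
From dH/dt = 0: 0.00929·1040 - 0.385 = 0.0416C*, so C* = 9.25/0.0416 = 222.

B* ≈ 1040, H* ≈ 4.31, C* ≈ 222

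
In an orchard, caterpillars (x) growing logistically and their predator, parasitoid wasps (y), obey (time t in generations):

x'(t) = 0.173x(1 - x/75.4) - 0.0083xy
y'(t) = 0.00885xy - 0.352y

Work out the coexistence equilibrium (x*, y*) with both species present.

From dy/dt = 0 with y > 0: 0.00885x* = 0.352, so x* = 39.8.
Substitute into dx/dt = 0: 0.173(1 - 39.8/75.4) = 0.0083y*.
The bracket is 0.472, giving y* = 0.0817/0.0083 = 9.85.

x* ≈ 39.8, y* ≈ 9.85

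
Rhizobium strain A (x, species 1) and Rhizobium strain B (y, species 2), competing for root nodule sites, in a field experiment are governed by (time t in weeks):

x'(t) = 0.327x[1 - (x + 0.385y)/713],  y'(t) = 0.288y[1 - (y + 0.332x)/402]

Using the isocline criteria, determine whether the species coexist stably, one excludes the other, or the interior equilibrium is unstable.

stable coexistence

Compare the nullcline intercepts: K1/α12 = 713/0.385 = 1850 > K2 = 402; K2/α21 = 402/0.332 = 1210 > K1 = 713.
Since both inequalities hold, each species can invade when rare, so the interior equilibrium is stable.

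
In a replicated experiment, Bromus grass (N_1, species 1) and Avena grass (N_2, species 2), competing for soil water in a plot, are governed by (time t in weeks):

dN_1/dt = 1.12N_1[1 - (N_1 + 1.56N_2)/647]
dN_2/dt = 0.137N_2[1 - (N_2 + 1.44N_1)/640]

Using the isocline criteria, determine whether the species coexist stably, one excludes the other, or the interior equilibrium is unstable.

Compare the nullcline intercepts: K1/α12 = 647/1.56 = 415 < K2 = 640; K2/α21 = 640/1.44 = 444 < K1 = 647.
Since both are reversed, neither can invade when rare; the interior point is a saddle.

unstable coexistence (outcome depends on initial conditions)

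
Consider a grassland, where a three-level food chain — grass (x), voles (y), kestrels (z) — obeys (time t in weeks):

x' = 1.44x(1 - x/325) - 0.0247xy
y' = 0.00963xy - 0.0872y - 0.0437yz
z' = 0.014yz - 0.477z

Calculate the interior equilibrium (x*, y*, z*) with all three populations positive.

x* ≈ 135, y* ≈ 34.1, z* ≈ 27.8

From dz/dt = 0: 0.014y* = 0.477, so y* = 34.1.
From dx/dt = 0: 1.44(1 - x*/325) = 0.0247·34.1, giving x* = 325·(1 - 0.584) = 135.
From dy/dt = 0: 0.00963·135 - 0.0872 = 0.0437z*, so z* = 1.21/0.0437 = 27.8.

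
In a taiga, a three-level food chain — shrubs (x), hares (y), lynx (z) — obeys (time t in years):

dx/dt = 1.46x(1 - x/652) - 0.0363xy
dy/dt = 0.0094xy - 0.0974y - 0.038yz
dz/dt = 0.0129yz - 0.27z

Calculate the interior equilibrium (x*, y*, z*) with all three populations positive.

From dz/dt = 0: 0.0129y* = 0.27, so y* = 20.9.
From dx/dt = 0: 1.46(1 - x*/652) = 0.0363·20.9, giving x* = 652·(1 - 0.52) = 313.
From dy/dt = 0: 0.0094·313 - 0.0974 = 0.038z*, so z* = 2.84/0.038 = 74.8.

x* ≈ 313, y* ≈ 20.9, z* ≈ 74.8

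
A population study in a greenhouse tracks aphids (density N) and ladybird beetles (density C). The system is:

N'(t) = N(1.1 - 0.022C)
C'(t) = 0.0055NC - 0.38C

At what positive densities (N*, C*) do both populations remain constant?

Set dC/dt = 0 with C > 0: 0.0055N - 0.38 = 0, so N* = 0.38/0.0055 = 69.1.
Set dN/dt = 0 with N > 0: 1.1 - 0.022C = 0, so C* = 1.1/0.022 = 50.

N* ≈ 69.1, C* ≈ 50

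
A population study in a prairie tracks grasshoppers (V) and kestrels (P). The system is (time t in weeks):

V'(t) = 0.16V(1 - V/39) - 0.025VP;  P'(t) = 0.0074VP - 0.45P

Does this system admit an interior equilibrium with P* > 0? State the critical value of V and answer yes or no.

The predator equation gives dP/dt > 0 only when V > 0.45/0.0074 = 60.8.
Without the predator, V → K = 39. Since 39 < 60.8, the predator cannot invade.

Threshold V = 60.8; K < 60.8, so no, the predator goes extinct.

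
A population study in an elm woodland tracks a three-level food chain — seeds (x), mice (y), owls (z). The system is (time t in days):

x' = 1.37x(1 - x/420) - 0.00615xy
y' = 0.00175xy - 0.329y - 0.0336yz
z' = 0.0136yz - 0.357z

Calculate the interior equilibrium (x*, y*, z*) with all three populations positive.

From dz/dt = 0: 0.0136y* = 0.357, so y* = 26.2.
From dx/dt = 0: 1.37(1 - x*/420) = 0.00615·26.2, giving x* = 420·(1 - 0.118) = 371.
From dy/dt = 0: 0.00175·371 - 0.329 = 0.0336z*, so z* = 0.319/0.0336 = 9.51.

x* ≈ 371, y* ≈ 26.2, z* ≈ 9.51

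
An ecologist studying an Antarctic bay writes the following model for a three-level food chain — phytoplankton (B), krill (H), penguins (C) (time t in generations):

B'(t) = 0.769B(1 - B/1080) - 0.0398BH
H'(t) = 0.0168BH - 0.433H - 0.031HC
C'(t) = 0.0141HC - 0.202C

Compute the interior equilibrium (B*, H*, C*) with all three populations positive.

B* ≈ 279, H* ≈ 14.3, C* ≈ 137

From dC/dt = 0: 0.0141H* = 0.202, so H* = 14.3.
From dB/dt = 0: 0.769(1 - B*/1080) = 0.0398·14.3, giving B* = 1080·(1 - 0.741) = 279.
From dH/dt = 0: 0.0168·279 - 0.433 = 0.031C*, so C* = 4.26/0.031 = 137.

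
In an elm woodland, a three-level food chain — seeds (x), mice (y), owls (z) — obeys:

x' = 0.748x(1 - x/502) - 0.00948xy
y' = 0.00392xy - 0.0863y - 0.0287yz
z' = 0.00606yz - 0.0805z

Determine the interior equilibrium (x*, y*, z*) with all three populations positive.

From dz/dt = 0: 0.00606y* = 0.0805, so y* = 13.3.
From dx/dt = 0: 0.748(1 - x*/502) = 0.00948·13.3, giving x* = 502·(1 - 0.168) = 417.
From dy/dt = 0: 0.00392·417 - 0.0863 = 0.0287z*, so z* = 1.55/0.0287 = 54.

x* ≈ 417, y* ≈ 13.3, z* ≈ 54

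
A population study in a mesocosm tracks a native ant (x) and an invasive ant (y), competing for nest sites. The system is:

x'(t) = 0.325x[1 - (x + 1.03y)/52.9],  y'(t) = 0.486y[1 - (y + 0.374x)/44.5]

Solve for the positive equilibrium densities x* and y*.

x* ≈ 11.5, y* ≈ 40.2

Setting both brackets to zero gives the nullclines x + 1.03y = 52.9 and 0.374x + y = 44.5.
Substituting y = 44.5 - 0.374x into the first: x(1 - 1.03·0.374) = 52.9 - 1.03·44.5.
So x* = 7.06/0.615 = 11.5, and then y* = 44.5 - 0.374·11.5 = 40.2.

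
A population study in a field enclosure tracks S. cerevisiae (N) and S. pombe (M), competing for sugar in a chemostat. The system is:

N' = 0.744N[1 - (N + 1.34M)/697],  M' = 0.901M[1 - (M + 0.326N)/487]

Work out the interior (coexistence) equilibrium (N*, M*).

Setting both brackets to zero gives the nullclines N + 1.34M = 697 and 0.326N + M = 487.
Substituting M = 487 - 0.326N into the first: N(1 - 1.34·0.326) = 697 - 1.34·487.
So N* = 44.4/0.563 = 78.9, and then M* = 487 - 0.326·78.9 = 461.

N* ≈ 78.9, M* ≈ 461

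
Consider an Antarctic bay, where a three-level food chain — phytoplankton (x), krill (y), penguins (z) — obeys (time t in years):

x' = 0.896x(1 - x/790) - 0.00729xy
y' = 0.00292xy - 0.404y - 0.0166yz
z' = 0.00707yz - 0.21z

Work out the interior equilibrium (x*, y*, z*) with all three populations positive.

From dz/dt = 0: 0.00707y* = 0.21, so y* = 29.7.
From dx/dt = 0: 0.896(1 - x*/790) = 0.00729·29.7, giving x* = 790·(1 - 0.242) = 599.
From dy/dt = 0: 0.00292·599 - 0.404 = 0.0166z*, so z* = 1.35/0.0166 = 81.

x* ≈ 599, y* ≈ 29.7, z* ≈ 81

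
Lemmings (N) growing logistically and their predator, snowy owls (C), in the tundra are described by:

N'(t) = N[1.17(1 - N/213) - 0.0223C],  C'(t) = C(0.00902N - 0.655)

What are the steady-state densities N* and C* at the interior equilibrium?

N* ≈ 72.6, C* ≈ 34.6

From dC/dt = 0 with C > 0: 0.00902N* = 0.655, so N* = 72.6.
Substitute into dN/dt = 0: 1.17(1 - 72.6/213) = 0.0223C*.
The bracket is 0.659, giving C* = 0.771/0.0223 = 34.6.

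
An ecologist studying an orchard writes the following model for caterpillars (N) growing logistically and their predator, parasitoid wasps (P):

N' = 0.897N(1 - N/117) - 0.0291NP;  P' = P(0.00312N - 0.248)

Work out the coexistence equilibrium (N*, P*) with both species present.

From dP/dt = 0 with P > 0: 0.00312N* = 0.248, so N* = 79.5.
Substitute into dN/dt = 0: 0.897(1 - 79.5/117) = 0.0291P*.
The bracket is 0.321, giving P* = 0.288/0.0291 = 9.88.

N* ≈ 79.5, P* ≈ 9.88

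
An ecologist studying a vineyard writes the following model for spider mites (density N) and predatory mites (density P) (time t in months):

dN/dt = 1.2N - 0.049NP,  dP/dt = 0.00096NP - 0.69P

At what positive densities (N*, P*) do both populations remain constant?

Set dP/dt = 0 with P > 0: 0.00096N - 0.69 = 0, so N* = 0.69/0.00096 = 719.
Set dN/dt = 0 with N > 0: 1.2 - 0.049P = 0, so P* = 1.2/0.049 = 24.5.

N* ≈ 719, P* ≈ 24.5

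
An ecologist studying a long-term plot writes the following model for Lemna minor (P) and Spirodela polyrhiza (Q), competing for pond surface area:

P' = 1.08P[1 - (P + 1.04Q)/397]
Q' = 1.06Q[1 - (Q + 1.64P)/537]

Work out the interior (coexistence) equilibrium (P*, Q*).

Setting both brackets to zero gives the nullclines P + 1.04Q = 397 and 1.64P + Q = 537.
Substituting Q = 537 - 1.64P into the first: P(1 - 1.04·1.64) = 397 - 1.04·537.
So P* = -161/-0.706 = 229, and then Q* = 537 - 1.64·229 = 162.

P* ≈ 229, Q* ≈ 162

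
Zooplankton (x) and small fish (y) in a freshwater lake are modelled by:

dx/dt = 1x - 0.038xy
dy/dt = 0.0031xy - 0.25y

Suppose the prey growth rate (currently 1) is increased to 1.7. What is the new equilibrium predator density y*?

At the interior fixed point, setting dx/dt = 0 with x > 0 fixes y* = (prey growth rate)/(xy coefficient) — independent of the other coefficients.
With the change, y* = 1.7/0.038 = 44.7; it rises from 26.3.

y* ≈ 44.7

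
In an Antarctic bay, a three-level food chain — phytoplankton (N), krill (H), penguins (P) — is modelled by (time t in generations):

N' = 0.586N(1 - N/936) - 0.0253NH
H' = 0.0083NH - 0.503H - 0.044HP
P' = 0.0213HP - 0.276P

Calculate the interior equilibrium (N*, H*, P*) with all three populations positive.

From dP/dt = 0: 0.0213H* = 0.276, so H* = 13.
From dN/dt = 0: 0.586(1 - N*/936) = 0.0253·13, giving N* = 936·(1 - 0.559) = 412.
From dH/dt = 0: 0.0083·412 - 0.503 = 0.044P*, so P* = 2.92/0.044 = 66.4.

N* ≈ 412, H* ≈ 13, P* ≈ 66.4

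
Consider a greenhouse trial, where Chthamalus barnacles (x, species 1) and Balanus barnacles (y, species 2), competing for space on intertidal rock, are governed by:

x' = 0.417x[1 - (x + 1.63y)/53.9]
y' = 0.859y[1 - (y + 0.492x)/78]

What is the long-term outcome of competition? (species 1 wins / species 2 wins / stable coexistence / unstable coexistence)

Compare the nullcline intercepts: K1/α12 = 53.9/1.63 = 33.1 < K2 = 78; K2/α21 = 78/0.492 = 159 > K1 = 53.9.
Since the inequalities point opposite ways, species 2 can invade but species 1 cannot.

species 2 excludes species 1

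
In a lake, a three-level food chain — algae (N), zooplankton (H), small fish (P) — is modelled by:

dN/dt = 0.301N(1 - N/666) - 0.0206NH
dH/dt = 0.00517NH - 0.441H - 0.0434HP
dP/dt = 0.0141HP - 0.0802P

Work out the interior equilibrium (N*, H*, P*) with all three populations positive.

From dP/dt = 0: 0.0141H* = 0.0802, so H* = 5.69.
From dN/dt = 0: 0.301(1 - N*/666) = 0.0206·5.69, giving N* = 666·(1 - 0.389) = 407.
From dH/dt = 0: 0.00517·407 - 0.441 = 0.0434P*, so P* = 1.66/0.0434 = 38.3.

N* ≈ 407, H* ≈ 5.69, P* ≈ 38.3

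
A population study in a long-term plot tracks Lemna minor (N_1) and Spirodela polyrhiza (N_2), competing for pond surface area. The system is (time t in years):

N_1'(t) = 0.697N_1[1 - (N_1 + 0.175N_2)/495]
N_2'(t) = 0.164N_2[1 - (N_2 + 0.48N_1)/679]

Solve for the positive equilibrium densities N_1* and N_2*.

Setting both brackets to zero gives the nullclines N_1 + 0.175N_2 = 495 and 0.48N_1 + N_2 = 679.
Substituting N_2 = 679 - 0.48N_1 into the first: N_1(1 - 0.175·0.48) = 495 - 0.175·679.
So N_1* = 376/0.916 = 411, and then N_2* = 679 - 0.48·411 = 482.

N_1* ≈ 411, N_2* ≈ 482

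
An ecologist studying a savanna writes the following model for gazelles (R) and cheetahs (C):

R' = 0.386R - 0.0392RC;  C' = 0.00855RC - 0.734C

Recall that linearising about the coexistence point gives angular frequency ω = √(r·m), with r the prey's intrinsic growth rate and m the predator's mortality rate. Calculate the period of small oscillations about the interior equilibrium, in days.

Here r = 0.386 and m = 0.734, so r·m = 0.283.
ω = √0.283 = 0.532 per day, hence T = 2π/ω ≈ 11.8 days.

T ≈ 11.8 days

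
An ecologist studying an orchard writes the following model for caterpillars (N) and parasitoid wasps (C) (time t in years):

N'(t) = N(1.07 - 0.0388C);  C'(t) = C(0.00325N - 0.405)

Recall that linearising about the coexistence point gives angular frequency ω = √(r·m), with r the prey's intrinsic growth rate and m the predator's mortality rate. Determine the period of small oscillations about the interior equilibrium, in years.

Here r = 1.07 and m = 0.405, so r·m = 0.433.
ω = √0.433 = 0.658 per year, hence T = 2π/ω ≈ 9.54 years.

T ≈ 9.54 years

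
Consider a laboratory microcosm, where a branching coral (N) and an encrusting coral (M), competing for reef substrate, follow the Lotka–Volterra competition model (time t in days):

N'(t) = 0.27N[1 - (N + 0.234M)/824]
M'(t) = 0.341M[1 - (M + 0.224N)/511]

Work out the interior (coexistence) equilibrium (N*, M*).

N* ≈ 743, M* ≈ 344

Setting both brackets to zero gives the nullclines N + 0.234M = 824 and 0.224N + M = 511.
Substituting M = 511 - 0.224N into the first: N(1 - 0.234·0.224) = 824 - 0.234·511.
So N* = 704/0.948 = 743, and then M* = 511 - 0.224·743 = 344.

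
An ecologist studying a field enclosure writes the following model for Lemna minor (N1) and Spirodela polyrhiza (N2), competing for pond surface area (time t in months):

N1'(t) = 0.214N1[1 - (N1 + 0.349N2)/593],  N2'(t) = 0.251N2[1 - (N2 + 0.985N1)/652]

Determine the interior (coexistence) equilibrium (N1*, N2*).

N1* ≈ 557, N2* ≈ 103

Setting both brackets to zero gives the nullclines N1 + 0.349N2 = 593 and 0.985N1 + N2 = 652.
Substituting N2 = 652 - 0.985N1 into the first: N1(1 - 0.349·0.985) = 593 - 0.349·652.
So N1* = 365/0.656 = 557, and then N2* = 652 - 0.985·557 = 103.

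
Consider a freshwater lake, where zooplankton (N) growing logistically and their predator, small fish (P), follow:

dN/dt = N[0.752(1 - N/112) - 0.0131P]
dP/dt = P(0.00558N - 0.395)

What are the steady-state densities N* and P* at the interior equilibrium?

N* ≈ 70.8, P* ≈ 21.1

From dP/dt = 0 with P > 0: 0.00558N* = 0.395, so N* = 70.8.
Substitute into dN/dt = 0: 0.752(1 - 70.8/112) = 0.0131P*.
The bracket is 0.368, giving P* = 0.277/0.0131 = 21.1.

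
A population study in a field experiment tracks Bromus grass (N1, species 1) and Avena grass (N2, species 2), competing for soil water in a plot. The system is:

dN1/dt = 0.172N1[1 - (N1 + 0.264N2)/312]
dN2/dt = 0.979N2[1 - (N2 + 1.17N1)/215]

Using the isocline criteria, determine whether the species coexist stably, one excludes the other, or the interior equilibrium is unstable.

Compare the nullcline intercepts: K1/α12 = 312/0.264 = 1180 > K2 = 215; K2/α21 = 215/1.17 = 184 < K1 = 312.
Since the inequalities point opposite ways, species 1 can invade but species 2 cannot.

species 1 excludes species 2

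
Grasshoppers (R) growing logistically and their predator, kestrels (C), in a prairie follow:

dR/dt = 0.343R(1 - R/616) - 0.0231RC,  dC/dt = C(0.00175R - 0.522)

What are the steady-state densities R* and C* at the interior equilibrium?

From dC/dt = 0 with C > 0: 0.00175R* = 0.522, so R* = 298.
Substitute into dR/dt = 0: 0.343(1 - 298/616) = 0.0231C*.
The bracket is 0.516, giving C* = 0.177/0.0231 = 7.66.

R* ≈ 298, C* ≈ 7.66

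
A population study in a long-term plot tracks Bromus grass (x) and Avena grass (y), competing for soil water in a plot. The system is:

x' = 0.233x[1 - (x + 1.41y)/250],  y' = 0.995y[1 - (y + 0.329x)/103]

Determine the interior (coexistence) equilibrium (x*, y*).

Setting both brackets to zero gives the nullclines x + 1.41y = 250 and 0.329x + y = 103.
Substituting y = 103 - 0.329x into the first: x(1 - 1.41·0.329) = 250 - 1.41·103.
So x* = 105/0.536 = 195, and then y* = 103 - 0.329·195 = 38.7.

x* ≈ 195, y* ≈ 38.7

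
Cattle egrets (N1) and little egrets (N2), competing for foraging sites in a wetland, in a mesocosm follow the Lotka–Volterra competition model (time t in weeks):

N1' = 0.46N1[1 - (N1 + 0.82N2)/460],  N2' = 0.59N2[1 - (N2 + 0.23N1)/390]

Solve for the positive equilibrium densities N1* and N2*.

N1* ≈ 173, N2* ≈ 350

Setting both brackets to zero gives the nullclines N1 + 0.82N2 = 460 and 0.23N1 + N2 = 390.
Substituting N2 = 390 - 0.23N1 into the first: N1(1 - 0.82·0.23) = 460 - 0.82·390.
So N1* = 140/0.811 = 173, and then N2* = 390 - 0.23·173 = 350.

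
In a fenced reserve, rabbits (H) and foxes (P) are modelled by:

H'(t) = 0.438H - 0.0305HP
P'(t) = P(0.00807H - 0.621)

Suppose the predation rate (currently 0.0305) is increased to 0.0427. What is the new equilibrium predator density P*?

At the interior fixed point, setting dH/dt = 0 with H > 0 fixes P* = (prey growth rate)/(HP coefficient) — independent of the other coefficients.
With the change, P* = 0.438/0.0427 = 10.3; it falls from 14.4.

P* ≈ 10.3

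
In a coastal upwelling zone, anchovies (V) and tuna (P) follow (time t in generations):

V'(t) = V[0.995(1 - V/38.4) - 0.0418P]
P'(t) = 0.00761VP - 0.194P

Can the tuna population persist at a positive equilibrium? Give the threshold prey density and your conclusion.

The predator equation gives dP/dt > 0 only when V > 0.194/0.00761 = 25.5.
Without the predator, V → K = 38.4. Since 38.4 > 25.5, the predator can invade and persist.

Threshold V = 25.5; K > 25.5, so yes, the predator persists.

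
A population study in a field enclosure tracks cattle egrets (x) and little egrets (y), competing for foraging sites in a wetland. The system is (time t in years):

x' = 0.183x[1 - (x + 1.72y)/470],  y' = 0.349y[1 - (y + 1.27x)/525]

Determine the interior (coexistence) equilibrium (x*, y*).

Setting both brackets to zero gives the nullclines x + 1.72y = 470 and 1.27x + y = 525.
Substituting y = 525 - 1.27x into the first: x(1 - 1.72·1.27) = 470 - 1.72·525.
So x* = -433/-1.18 = 366, and then y* = 525 - 1.27·366 = 60.7.

x* ≈ 366, y* ≈ 60.7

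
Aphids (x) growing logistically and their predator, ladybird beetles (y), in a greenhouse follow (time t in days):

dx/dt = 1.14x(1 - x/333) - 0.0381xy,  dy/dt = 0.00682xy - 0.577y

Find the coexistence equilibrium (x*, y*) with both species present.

From dy/dt = 0 with y > 0: 0.00682x* = 0.577, so x* = 84.6.
Substitute into dx/dt = 0: 1.14(1 - 84.6/333) = 0.0381y*.
The bracket is 0.746, giving y* = 0.85/0.0381 = 22.3.

x* ≈ 84.6, y* ≈ 22.3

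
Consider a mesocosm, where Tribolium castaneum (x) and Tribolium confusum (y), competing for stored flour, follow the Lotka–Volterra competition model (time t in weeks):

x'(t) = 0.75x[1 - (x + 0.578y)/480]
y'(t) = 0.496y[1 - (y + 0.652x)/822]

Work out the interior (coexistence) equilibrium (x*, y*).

x* ≈ 7.84, y* ≈ 817

Setting both brackets to zero gives the nullclines x + 0.578y = 480 and 0.652x + y = 822.
Substituting y = 822 - 0.652x into the first: x(1 - 0.578·0.652) = 480 - 0.578·822.
So x* = 4.88/0.623 = 7.84, and then y* = 822 - 0.652·7.84 = 817.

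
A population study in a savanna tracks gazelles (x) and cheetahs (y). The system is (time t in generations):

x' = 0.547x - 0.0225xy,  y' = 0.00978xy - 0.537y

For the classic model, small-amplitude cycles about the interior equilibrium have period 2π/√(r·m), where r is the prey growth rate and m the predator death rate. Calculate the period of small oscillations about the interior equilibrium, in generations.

T ≈ 11.6 generations

Here r = 0.547 and m = 0.537, so r·m = 0.294.
ω = √0.294 = 0.542 per generation, hence T = 2π/ω ≈ 11.6 generations.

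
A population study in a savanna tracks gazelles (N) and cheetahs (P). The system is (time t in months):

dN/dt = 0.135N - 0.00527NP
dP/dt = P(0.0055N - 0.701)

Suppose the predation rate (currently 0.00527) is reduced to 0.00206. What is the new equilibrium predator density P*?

P* ≈ 65.5

At the interior fixed point, setting dN/dt = 0 with N > 0 fixes P* = (prey growth rate)/(NP coefficient) — independent of the other coefficients.
With the change, P* = 0.135/0.00206 = 65.5; it rises from 25.6.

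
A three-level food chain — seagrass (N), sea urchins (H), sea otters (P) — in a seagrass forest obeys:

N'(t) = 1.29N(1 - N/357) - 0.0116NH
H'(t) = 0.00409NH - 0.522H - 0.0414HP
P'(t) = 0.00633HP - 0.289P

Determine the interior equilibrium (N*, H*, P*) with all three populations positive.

From dP/dt = 0: 0.00633H* = 0.289, so H* = 45.7.
From dN/dt = 0: 1.29(1 - N*/357) = 0.0116·45.7, giving N* = 357·(1 - 0.411) = 210.
From dH/dt = 0: 0.00409·210 - 0.522 = 0.0414P*, so P* = 0.339/0.0414 = 8.18.

N* ≈ 210, H* ≈ 45.7, P* ≈ 8.18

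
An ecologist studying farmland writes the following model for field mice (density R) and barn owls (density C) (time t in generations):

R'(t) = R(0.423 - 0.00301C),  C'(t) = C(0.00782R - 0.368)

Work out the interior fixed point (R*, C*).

R* ≈ 47.1, C* ≈ 141

Set dC/dt = 0 with C > 0: 0.00782R - 0.368 = 0, so R* = 0.368/0.00782 = 47.1.
Set dR/dt = 0 with R > 0: 0.423 - 0.00301C = 0, so C* = 0.423/0.00301 = 141.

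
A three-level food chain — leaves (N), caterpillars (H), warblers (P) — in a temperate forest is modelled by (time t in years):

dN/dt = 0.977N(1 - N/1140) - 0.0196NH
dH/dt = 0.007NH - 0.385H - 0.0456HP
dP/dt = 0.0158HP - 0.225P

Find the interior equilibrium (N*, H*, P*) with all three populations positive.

From dP/dt = 0: 0.0158H* = 0.225, so H* = 14.2.
From dN/dt = 0: 0.977(1 - N*/1140) = 0.0196·14.2, giving N* = 1140·(1 - 0.286) = 814.
From dH/dt = 0: 0.007·814 - 0.385 = 0.0456P*, so P* = 5.32/0.0456 = 117.

N* ≈ 814, H* ≈ 14.2, P* ≈ 117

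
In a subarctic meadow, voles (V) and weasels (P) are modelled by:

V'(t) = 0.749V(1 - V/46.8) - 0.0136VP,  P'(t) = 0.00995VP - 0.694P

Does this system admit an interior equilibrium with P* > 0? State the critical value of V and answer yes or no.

Threshold V = 69.7; K < 69.7, so no, the predator goes extinct.

The predator equation gives dP/dt > 0 only when V > 0.694/0.00995 = 69.7.
Without the predator, V → K = 46.8. Since 46.8 < 69.7, the predator cannot invade.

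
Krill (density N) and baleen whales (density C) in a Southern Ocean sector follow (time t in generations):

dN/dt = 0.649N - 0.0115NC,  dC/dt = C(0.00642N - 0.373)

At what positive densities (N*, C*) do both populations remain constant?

N* ≈ 58.1, C* ≈ 56.4

Set dC/dt = 0 with C > 0: 0.00642N - 0.373 = 0, so N* = 0.373/0.00642 = 58.1.
Set dN/dt = 0 with N > 0: 0.649 - 0.0115C = 0, so C* = 0.649/0.0115 = 56.4.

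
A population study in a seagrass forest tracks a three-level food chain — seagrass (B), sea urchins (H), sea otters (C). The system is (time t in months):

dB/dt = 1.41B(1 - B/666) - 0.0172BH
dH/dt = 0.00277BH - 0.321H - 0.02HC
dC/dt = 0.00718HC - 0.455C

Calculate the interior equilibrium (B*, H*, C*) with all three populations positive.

B* ≈ 151, H* ≈ 63.4, C* ≈ 4.89

From dC/dt = 0: 0.00718H* = 0.455, so H* = 63.4.
From dB/dt = 0: 1.41(1 - B*/666) = 0.0172·63.4, giving B* = 666·(1 - 0.773) = 151.
From dH/dt = 0: 0.00277·151 - 0.321 = 0.02C*, so C* = 0.0977/0.02 = 4.89.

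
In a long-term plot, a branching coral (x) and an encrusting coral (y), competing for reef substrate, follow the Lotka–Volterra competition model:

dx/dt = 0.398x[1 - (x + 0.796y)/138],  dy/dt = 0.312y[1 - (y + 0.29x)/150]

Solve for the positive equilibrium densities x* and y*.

x* ≈ 24.2, y* ≈ 143

Setting both brackets to zero gives the nullclines x + 0.796y = 138 and 0.29x + y = 150.
Substituting y = 150 - 0.29x into the first: x(1 - 0.796·0.29) = 138 - 0.796·150.
So x* = 18.6/0.769 = 24.2, and then y* = 150 - 0.29·24.2 = 143.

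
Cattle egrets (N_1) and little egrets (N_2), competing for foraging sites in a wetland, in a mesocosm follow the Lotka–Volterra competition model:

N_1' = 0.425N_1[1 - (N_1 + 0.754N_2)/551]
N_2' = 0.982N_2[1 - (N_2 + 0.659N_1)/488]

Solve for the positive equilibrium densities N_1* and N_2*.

Setting both brackets to zero gives the nullclines N_1 + 0.754N_2 = 551 and 0.659N_1 + N_2 = 488.
Substituting N_2 = 488 - 0.659N_1 into the first: N_1(1 - 0.754·0.659) = 551 - 0.754·488.
So N_1* = 183/0.503 = 364, and then N_2* = 488 - 0.659·364 = 248.

N_1* ≈ 364, N_2* ≈ 248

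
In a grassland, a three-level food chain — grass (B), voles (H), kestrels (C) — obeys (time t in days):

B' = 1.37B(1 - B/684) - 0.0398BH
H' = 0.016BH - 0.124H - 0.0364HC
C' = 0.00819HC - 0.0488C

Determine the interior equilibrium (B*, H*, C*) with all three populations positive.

B* ≈ 566, H* ≈ 5.96, C* ≈ 245

From dC/dt = 0: 0.00819H* = 0.0488, so H* = 5.96.
From dB/dt = 0: 1.37(1 - B*/684) = 0.0398·5.96, giving B* = 684·(1 - 0.173) = 566.
From dH/dt = 0: 0.016·566 - 0.124 = 0.0364C*, so C* = 8.93/0.0364 = 245.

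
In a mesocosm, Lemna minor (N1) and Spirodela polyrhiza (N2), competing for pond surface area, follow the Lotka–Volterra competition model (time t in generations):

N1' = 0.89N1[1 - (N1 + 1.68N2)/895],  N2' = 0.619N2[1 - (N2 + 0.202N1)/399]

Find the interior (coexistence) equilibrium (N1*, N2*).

Setting both brackets to zero gives the nullclines N1 + 1.68N2 = 895 and 0.202N1 + N2 = 399.
Substituting N2 = 399 - 0.202N1 into the first: N1(1 - 1.68·0.202) = 895 - 1.68·399.
So N1* = 225/0.661 = 340, and then N2* = 399 - 0.202·340 = 330.

N1* ≈ 340, N2* ≈ 330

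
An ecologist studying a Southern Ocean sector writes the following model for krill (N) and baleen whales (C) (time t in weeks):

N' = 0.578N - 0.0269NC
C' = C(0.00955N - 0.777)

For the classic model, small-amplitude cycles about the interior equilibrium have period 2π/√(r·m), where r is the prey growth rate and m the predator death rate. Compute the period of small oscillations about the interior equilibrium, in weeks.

Here r = 0.578 and m = 0.777, so r·m = 0.449.
ω = √0.449 = 0.67 per week, hence T = 2π/ω ≈ 9.38 weeks.

T ≈ 9.38 weeks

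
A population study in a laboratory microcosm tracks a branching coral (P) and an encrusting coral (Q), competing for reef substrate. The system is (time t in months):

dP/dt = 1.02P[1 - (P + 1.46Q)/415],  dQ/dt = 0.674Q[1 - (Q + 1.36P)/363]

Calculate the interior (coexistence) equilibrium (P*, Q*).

Setting both brackets to zero gives the nullclines P + 1.46Q = 415 and 1.36P + Q = 363.
Substituting Q = 363 - 1.36P into the first: P(1 - 1.46·1.36) = 415 - 1.46·363.
So P* = -115/-0.986 = 117, and then Q* = 363 - 1.36·117 = 204.

P* ≈ 117, Q* ≈ 204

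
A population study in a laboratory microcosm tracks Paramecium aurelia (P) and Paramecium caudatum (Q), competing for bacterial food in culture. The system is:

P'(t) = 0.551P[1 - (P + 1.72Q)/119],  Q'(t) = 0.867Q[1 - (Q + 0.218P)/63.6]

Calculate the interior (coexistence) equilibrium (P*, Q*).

P* ≈ 15.4, Q* ≈ 60.2

Setting both brackets to zero gives the nullclines P + 1.72Q = 119 and 0.218P + Q = 63.6.
Substituting Q = 63.6 - 0.218P into the first: P(1 - 1.72·0.218) = 119 - 1.72·63.6.
So P* = 9.61/0.625 = 15.4, and then Q* = 63.6 - 0.218·15.4 = 60.2.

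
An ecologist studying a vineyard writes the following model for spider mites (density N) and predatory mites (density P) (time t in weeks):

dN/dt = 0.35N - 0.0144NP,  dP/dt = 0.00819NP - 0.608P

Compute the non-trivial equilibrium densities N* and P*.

Set dP/dt = 0 with P > 0: 0.00819N - 0.608 = 0, so N* = 0.608/0.00819 = 74.2.
Set dN/dt = 0 with N > 0: 0.35 - 0.0144P = 0, so P* = 0.35/0.0144 = 24.3.

N* ≈ 74.2, P* ≈ 24.3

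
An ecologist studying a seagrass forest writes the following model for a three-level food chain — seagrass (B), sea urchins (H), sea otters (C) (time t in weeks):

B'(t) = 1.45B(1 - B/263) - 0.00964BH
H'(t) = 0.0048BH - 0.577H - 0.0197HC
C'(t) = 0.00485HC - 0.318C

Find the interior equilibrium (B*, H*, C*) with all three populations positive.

From dC/dt = 0: 0.00485H* = 0.318, so H* = 65.6.
From dB/dt = 0: 1.45(1 - B*/263) = 0.00964·65.6, giving B* = 263·(1 - 0.436) = 148.
From dH/dt = 0: 0.0048·148 - 0.577 = 0.0197C*, so C* = 0.135/0.0197 = 6.86.

B* ≈ 148, H* ≈ 65.6, C* ≈ 6.86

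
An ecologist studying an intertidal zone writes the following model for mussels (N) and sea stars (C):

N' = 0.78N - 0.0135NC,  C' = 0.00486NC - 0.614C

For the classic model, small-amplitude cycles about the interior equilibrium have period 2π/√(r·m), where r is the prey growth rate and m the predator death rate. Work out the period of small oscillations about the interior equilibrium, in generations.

T ≈ 9.08 generations

Here r = 0.78 and m = 0.614, so r·m = 0.479.
ω = √0.479 = 0.692 per generation, hence T = 2π/ω ≈ 9.08 generations.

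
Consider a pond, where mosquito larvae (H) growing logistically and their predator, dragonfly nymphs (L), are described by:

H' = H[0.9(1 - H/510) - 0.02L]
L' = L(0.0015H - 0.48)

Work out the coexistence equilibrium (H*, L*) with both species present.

From dL/dt = 0 with L > 0: 0.0015H* = 0.48, so H* = 320.
Substitute into dH/dt = 0: 0.9(1 - 320/510) = 0.02L*.
The bracket is 0.373, giving L* = 0.335/0.02 = 16.8.

H* ≈ 320, L* ≈ 16.8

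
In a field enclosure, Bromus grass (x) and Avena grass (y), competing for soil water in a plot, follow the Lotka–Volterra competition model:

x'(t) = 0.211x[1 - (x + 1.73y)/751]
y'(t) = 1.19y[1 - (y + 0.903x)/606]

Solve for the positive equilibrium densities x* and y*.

Setting both brackets to zero gives the nullclines x + 1.73y = 751 and 0.903x + y = 606.
Substituting y = 606 - 0.903x into the first: x(1 - 1.73·0.903) = 751 - 1.73·606.
So x* = -297/-0.562 = 529, and then y* = 606 - 0.903·529 = 128.

x* ≈ 529, y* ≈ 128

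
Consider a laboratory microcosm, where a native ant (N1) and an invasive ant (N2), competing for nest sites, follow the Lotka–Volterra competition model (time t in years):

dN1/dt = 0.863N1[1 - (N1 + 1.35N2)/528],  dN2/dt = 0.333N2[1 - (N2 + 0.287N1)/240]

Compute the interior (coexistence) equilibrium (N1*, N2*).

Setting both brackets to zero gives the nullclines N1 + 1.35N2 = 528 and 0.287N1 + N2 = 240.
Substituting N2 = 240 - 0.287N1 into the first: N1(1 - 1.35·0.287) = 528 - 1.35·240.
So N1* = 204/0.613 = 333, and then N2* = 240 - 0.287·333 = 144.

N1* ≈ 333, N2* ≈ 144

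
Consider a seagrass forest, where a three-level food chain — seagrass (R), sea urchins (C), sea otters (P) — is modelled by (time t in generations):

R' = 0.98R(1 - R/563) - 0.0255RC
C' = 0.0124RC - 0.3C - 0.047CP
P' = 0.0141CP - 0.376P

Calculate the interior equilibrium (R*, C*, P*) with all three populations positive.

R* ≈ 172, C* ≈ 26.7, P* ≈ 39.1

From dP/dt = 0: 0.0141C* = 0.376, so C* = 26.7.
From dR/dt = 0: 0.98(1 - R*/563) = 0.0255·26.7, giving R* = 563·(1 - 0.694) = 172.
From dC/dt = 0: 0.0124·172 - 0.3 = 0.047P*, so P* = 1.84/0.047 = 39.1.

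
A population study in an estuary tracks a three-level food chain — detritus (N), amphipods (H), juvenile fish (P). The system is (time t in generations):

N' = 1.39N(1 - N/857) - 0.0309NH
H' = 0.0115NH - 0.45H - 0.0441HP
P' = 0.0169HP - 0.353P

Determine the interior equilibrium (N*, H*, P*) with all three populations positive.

From dP/dt = 0: 0.0169H* = 0.353, so H* = 20.9.
From dN/dt = 0: 1.39(1 - N*/857) = 0.0309·20.9, giving N* = 857·(1 - 0.464) = 459.
From dH/dt = 0: 0.0115·459 - 0.45 = 0.0441P*, so P* = 4.83/0.0441 = 110.

N* ≈ 459, H* ≈ 20.9, P* ≈ 110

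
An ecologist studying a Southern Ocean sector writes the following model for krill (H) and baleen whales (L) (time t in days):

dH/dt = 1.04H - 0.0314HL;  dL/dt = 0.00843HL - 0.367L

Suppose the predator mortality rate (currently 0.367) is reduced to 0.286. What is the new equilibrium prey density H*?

At the interior fixed point, setting dL/dt = 0 with L > 0 fixes H* = (predator death rate)/(HL coefficient) — independent of the other coefficients.
With the change, H* = 0.286/0.00843 = 33.9; it falls from 43.5.

H* ≈ 33.9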